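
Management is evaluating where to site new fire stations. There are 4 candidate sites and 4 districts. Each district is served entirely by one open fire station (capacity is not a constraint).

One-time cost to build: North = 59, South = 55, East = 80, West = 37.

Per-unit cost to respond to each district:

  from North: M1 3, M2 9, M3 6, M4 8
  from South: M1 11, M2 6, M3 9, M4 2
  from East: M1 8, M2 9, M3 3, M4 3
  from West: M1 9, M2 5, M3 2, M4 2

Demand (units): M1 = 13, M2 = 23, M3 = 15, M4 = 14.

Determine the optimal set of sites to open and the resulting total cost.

Open North and West; minimum total cost 308.

For any fixed open set, each district goes to its cheapest open site; total = fixed + service.
{North, West}: M1→North 3·13=39, M2→West 5·23=115, M3→West 2·15=30, M4→West 2·14=28. Service 212; fixed 96; total 308.
{West}: M1→West 9·13=117, M2→West 5·23=115, M3→West 2·15=30, M4→West 2·14=28. Service 290; fixed 37; total 327.
{North, South, West}: service 212 + fixed 151 = 363
{North, South, East, West}: service 212 + fixed 231 = 443
No other subset beats 308.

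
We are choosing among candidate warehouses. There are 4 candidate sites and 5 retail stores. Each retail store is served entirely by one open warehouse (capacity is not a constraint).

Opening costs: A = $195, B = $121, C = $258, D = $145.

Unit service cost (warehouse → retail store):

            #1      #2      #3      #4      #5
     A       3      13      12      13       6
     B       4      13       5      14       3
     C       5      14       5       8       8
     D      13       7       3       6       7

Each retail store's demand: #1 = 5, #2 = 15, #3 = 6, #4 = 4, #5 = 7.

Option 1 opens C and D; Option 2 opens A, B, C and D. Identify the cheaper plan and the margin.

Option 1: {C, D}: #1→C 5·5=25, #2→D 7·15=105, #3→D 3·6=18, #4→D 6·4=24, #5→D 7·7=49. Service 221; fixed 403; total 624.
Option 2: {A, B, C, D}: #1→A 3·5=15, #2→D 7·15=105, #3→D 3·6=18, #4→D 6·4=24, #5→B 3·7=21. Service 183; fixed 719; total 902.
Difference: |624 − 902| = 278.

Option 1 is cheaper by 278.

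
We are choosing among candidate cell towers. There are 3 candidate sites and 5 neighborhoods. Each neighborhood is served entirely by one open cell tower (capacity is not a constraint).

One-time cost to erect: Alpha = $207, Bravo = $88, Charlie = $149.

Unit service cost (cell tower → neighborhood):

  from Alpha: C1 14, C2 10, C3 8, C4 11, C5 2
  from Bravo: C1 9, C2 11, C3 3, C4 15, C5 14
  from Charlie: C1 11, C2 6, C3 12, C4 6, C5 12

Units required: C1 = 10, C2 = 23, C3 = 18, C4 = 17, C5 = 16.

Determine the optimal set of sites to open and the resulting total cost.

For any fixed open set, each neighborhood goes to its cheapest open site; total = fixed + service.
{Bravo, Charlie}: C1→Bravo 9·10=90, C2→Charlie 6·23=138, C3→Bravo 3·18=54, C4→Charlie 6·17=102, C5→Charlie 12·16=192. Service 576; fixed 237; total 813.
{Alpha, Bravo, Charlie}: C1→Bravo 9·10=90, C2→Charlie 6·23=138, C3→Bravo 3·18=54, C4→Charlie 6·17=102, C5→Alpha 2·16=32. Service 416; fixed 444; total 860.
{Alpha, Charlie}: service 526 + fixed 356 = 882
{Bravo}: C1→Bravo 9·10=90, C2→Bravo 11·23=253, C3→Bravo 3·18=54, C4→Bravo 15·17=255, C5→Bravo 14·16=224. Service 876; fixed 88; total 964.
(All 7 nonempty subsets were checked; Bravo and Charlie is lowest.)

Open Bravo and Charlie; minimum total cost 813.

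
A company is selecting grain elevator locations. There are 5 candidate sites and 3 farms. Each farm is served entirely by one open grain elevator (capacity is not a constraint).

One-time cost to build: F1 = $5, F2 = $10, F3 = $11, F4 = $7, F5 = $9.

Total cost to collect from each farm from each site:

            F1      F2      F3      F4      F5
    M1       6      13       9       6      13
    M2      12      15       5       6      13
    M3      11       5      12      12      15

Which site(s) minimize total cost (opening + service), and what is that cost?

Open F4 only; minimum total cost 31.

For any fixed open set, each farm goes to its cheapest open site; total = fixed + service.
{F4}: M1→F4 6, M2→F4 6, M3→F4 12. Service 24; fixed 7; total 31.
{F1}: service 29 + fixed 5 = 34
{F2, F4}: service 17 + fixed 17 = 34
{F1, F2, F3, F4, F5}: M1→F1 6, M2→F3 5, M3→F2 5. Service 16; fixed 42; total 58.
No other subset beats 31.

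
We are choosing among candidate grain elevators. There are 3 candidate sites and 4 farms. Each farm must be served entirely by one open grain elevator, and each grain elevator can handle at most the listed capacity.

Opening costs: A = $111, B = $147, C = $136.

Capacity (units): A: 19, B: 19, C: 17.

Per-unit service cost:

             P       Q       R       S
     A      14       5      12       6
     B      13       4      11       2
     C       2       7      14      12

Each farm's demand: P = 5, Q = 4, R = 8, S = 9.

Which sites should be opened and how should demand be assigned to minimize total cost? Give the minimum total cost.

Minimum total cost: 427

Open {B, C}: P→C 2·5=10, Q→C 7·4=28, R→B 11·8=88, S→B 2·9=18.
Loads: B carries 17/19, C carries 9/17. Service 144; fixed 283; total 427.
Next best feasible plan costs 435.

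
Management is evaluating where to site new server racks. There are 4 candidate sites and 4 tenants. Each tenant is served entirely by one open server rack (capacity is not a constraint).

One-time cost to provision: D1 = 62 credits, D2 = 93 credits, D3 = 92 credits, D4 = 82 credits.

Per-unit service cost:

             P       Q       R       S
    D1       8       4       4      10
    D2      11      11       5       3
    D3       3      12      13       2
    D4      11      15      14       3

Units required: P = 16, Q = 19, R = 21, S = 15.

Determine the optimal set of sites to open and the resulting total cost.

For any fixed open set, each tenant goes to its cheapest open site; total = fixed + service.
{D1, D3}: P→D3 3·16=48, Q→D1 4·19=76, R→D1 4·21=84, S→D3 2·15=30. Service 238; fixed 154; total 392.
{D1, D3, D4}: P→D3 3·16=48, Q→D1 4·19=76, R→D1 4·21=84, S→D3 2·15=30. Service 238; fixed 236; total 474.
{D1, D4}: service 333 + fixed 144 = 477
{D1, D2, D3, D4}: service 238 + fixed 329 = 567
(All 15 nonempty subsets were checked; D1 and D3 is lowest.)

Open D1 and D3; minimum total cost 392.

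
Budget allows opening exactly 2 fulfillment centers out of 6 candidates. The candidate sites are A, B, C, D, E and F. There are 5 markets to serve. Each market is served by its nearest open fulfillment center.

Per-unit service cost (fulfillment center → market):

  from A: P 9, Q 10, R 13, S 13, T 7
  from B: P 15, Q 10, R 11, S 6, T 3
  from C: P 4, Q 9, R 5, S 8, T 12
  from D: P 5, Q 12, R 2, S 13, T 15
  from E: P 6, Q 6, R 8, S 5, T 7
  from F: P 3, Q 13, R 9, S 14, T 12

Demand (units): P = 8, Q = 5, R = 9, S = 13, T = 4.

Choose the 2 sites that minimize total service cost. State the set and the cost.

Choose D and E; total service cost 181.

With exactly 2 open, each market uses its cheapest among the chosen.
{D, E}: P→D 5·8=40, Q→E 6·5=30, R→D 2·9=18, S→E 5·13=65, T→E 7·4=28. Service cost 181.
{B, D}: service cost 198
{C, E}: service cost 200
Among all 15 size-2 choices, {D, E} is lowest.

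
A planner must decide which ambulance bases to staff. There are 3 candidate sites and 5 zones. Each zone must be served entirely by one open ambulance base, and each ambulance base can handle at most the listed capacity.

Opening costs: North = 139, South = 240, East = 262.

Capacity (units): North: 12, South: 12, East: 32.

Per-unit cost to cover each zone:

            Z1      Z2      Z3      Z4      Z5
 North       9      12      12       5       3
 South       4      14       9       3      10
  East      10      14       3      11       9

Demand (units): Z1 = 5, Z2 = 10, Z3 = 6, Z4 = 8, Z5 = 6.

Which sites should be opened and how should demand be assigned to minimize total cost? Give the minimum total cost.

Open {North, East}: Z1→East 10·5=50, Z2→East 14·10=140, Z3→East 3·6=18, Z4→North 5·8=40, Z5→East 9·6=54.
Loads: North carries 8/12, East carries 27/32. Service 302; fixed 401; total 703.
Next best feasible plan costs 710.

Minimum total cost: 703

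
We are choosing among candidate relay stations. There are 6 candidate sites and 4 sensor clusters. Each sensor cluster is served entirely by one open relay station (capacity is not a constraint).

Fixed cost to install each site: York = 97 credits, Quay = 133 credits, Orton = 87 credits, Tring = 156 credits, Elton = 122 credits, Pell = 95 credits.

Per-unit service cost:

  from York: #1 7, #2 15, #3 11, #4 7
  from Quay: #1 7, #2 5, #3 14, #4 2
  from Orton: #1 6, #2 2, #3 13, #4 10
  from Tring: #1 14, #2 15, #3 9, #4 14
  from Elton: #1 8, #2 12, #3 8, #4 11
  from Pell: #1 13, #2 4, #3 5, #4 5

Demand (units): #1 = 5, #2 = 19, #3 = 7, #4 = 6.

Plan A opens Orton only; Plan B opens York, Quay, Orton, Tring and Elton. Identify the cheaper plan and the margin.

Plan A: {Orton}: #1→Orton 6·5=30, #2→Orton 2·19=38, #3→Orton 13·7=91, #4→Orton 10·6=60. Service 219; fixed 87; total 306.
Plan B: {York, Quay, Orton, Tring, Elton}: #1→Orton 6·5=30, #2→Orton 2·19=38, #3→Elton 8·7=56, #4→Quay 2·6=12. Service 136; fixed 595; total 731.
Difference: |306 − 731| = 425.

Plan A is cheaper by 425.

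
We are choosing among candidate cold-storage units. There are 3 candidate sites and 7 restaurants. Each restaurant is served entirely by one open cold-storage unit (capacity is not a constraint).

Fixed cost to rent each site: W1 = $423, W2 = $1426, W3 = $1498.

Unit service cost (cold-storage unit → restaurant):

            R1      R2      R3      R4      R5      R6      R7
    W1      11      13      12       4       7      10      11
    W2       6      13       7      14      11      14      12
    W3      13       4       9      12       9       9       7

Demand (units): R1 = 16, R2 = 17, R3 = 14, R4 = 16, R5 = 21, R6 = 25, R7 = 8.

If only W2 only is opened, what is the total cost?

Total cost: 2742

Each restaurant is assigned to its cheapest site among the open ones.
{W2}: R1→W2 6·16=96, R2→W2 13·17=221, R3→W2 7·14=98, R4→W2 14·16=224, R5→W2 11·21=231, R6→W2 14·25=350, R7→W2 12·8=96. Service 1316; fixed 1426; total 2742.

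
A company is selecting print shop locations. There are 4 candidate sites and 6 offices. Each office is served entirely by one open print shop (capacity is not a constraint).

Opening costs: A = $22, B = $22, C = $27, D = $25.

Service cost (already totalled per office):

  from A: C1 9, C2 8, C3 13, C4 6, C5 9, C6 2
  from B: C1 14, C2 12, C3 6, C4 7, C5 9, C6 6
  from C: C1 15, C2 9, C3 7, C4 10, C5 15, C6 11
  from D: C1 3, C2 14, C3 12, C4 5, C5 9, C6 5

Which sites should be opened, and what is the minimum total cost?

For any fixed open set, each office goes to its cheapest open site; total = fixed + service.
{A}: C1→A 9, C2→A 8, C3→A 13, C4→A 6, C5→A 9, C6→A 2. Service 47; fixed 22; total 69.
{D}: service 48 + fixed 25 = 73
{B}: service 54 + fixed 22 = 76
{A, B, C, D}: C1→D 3, C2→A 8, C3→B 6, C4→D 5, C5→A 9, C6→A 2. Service 33; fixed 96; total 129.
No other subset beats 69.

Open A only; minimum total cost 69.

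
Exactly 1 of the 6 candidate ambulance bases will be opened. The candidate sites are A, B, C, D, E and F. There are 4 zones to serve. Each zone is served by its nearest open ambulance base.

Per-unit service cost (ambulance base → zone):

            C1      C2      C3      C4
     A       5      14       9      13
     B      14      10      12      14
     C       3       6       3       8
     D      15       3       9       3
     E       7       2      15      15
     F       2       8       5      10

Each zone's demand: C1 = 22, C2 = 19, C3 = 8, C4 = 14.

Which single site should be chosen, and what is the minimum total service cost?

Choose C only; total service cost 316.

With exactly 1 open, each zone uses its cheapest among the chosen.
{C}: C1→C 3·22=66, C2→C 6·19=114, C3→C 3·8=24, C4→C 8·14=112. Service cost 316.
{F}: service cost 376
{D}: service cost 501
Among all 6 size-1 choices, {C} is lowest.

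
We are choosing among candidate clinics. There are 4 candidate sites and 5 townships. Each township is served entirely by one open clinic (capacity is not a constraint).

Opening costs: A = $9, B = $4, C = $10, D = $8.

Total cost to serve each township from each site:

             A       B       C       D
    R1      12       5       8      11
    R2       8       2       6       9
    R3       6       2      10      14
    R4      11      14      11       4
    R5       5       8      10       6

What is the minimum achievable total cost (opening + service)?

For any fixed open set, each township goes to its cheapest open site; total = fixed + service.
{B, D}: R1→B 5, R2→B 2, R3→B 2, R4→D 4, R5→D 6. Service 19; fixed 12; total 31.
{B}: R1→B 5, R2→B 2, R3→B 2, R4→B 14, R5→B 8. Service 31; fixed 4; total 35.
{A, B}: service 25 + fixed 13 = 38
{A, B, C, D}: R1→B 5, R2→B 2, R3→B 2, R4→D 4, R5→A 5. Service 18; fixed 31; total 49.
No other subset beats 31.

Minimum total cost: 31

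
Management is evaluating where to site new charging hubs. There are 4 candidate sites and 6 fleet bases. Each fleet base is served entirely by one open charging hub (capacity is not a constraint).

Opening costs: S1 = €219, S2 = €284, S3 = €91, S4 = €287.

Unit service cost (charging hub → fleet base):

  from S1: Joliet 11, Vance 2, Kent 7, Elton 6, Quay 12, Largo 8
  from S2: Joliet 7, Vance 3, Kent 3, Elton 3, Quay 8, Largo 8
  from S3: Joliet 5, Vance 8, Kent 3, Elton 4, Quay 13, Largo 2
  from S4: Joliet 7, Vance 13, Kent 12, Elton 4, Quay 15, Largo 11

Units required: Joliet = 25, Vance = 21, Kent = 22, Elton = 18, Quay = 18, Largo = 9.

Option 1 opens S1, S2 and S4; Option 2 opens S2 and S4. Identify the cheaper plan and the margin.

Option 1: {S1, S2, S4}: Joliet→S2 7·25=175, Vance→S1 2·21=42, Kent→S2 3·22=66, Elton→S2 3·18=54, Quay→S2 8·18=144, Largo→S1 8·9=72. Service 553; fixed 790; total 1343.
Option 2: {S2, S4}: Joliet→S2 7·25=175, Vance→S2 3·21=63, Kent→S2 3·22=66, Elton→S2 3·18=54, Quay→S2 8·18=144, Largo→S2 8·9=72. Service 574; fixed 571; total 1145.
Difference: |1343 − 1145| = 198.

Option 2 is cheaper by 198.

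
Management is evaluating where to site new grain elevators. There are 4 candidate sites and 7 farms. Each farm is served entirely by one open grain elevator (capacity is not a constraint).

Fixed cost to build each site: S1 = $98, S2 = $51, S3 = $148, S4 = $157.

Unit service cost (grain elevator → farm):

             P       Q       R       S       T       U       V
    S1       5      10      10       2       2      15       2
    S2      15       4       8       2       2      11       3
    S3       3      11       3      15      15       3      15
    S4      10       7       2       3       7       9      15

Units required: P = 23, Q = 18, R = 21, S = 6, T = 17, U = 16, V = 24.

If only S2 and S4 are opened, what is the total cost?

Each farm is assigned to its cheapest site among the open ones.
{S2, S4}: P→S4 10·23=230, Q→S2 4·18=72, R→S4 2·21=42, S→S2 2·6=12, T→S2 2·17=34, U→S4 9·16=144, V→S2 3·24=72. Service 606; fixed 208; total 814.

Total cost: 814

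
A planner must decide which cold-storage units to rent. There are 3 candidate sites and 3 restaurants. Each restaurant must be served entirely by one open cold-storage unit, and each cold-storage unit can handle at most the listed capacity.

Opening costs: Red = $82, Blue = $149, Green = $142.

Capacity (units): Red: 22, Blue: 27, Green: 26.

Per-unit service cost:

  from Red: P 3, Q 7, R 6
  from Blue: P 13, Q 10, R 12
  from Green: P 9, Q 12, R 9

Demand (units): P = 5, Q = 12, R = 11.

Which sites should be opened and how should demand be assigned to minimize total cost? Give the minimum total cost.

Minimum total cost: 422

Open {Red, Green}: P→Red 3·5=15, Q→Red 7·12=84, R→Green 9·11=99.
Loads: Red carries 17/22, Green carries 11/26. Service 198; fixed 224; total 422.
Next best feasible plan costs 432.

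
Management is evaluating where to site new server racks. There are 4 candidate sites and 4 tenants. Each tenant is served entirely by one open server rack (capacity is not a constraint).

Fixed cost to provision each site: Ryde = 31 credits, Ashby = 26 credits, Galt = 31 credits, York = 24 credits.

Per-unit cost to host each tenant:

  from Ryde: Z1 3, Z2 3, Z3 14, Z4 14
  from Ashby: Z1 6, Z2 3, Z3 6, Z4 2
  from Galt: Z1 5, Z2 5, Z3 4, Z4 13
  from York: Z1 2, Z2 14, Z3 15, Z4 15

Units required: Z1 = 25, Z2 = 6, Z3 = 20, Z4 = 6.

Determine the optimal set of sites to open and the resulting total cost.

Open Ashby, Galt and York; minimum total cost 241.

For any fixed open set, each tenant goes to its cheapest open site; total = fixed + service.
{Ashby, Galt, York}: Z1→York 2·25=50, Z2→Ashby 3·6=18, Z3→Galt 4·20=80, Z4→Ashby 2·6=12. Service 160; fixed 81; total 241.
{Ashby, York}: service 200 + fixed 50 = 250
{Ryde, Ashby, Galt, York}: service 160 + fixed 112 = 272
{York}: Z1→York 2·25=50, Z2→York 14·6=84, Z3→York 15·20=300, Z4→York 15·6=90. Service 524; fixed 24; total 548.
No other subset beats 241.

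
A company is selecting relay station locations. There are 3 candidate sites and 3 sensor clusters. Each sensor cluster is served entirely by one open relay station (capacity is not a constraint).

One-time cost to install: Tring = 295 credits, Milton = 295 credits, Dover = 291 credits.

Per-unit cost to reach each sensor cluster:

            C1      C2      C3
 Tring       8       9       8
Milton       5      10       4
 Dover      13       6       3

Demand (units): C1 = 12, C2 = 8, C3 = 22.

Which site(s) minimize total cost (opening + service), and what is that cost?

Open Milton only; minimum total cost 523.

For any fixed open set, each sensor cluster goes to its cheapest open site; total = fixed + service.
{Milton}: C1→Milton 5·12=60, C2→Milton 10·8=80, C3→Milton 4·22=88. Service 228; fixed 295; total 523.
{Dover}: service 270 + fixed 291 = 561
{Tring}: C1→Tring 8·12=96, C2→Tring 9·8=72, C3→Tring 8·22=176. Service 344; fixed 295; total 639.
{Tring, Milton, Dover}: service 174 + fixed 881 = 1055
No other subset beats 523.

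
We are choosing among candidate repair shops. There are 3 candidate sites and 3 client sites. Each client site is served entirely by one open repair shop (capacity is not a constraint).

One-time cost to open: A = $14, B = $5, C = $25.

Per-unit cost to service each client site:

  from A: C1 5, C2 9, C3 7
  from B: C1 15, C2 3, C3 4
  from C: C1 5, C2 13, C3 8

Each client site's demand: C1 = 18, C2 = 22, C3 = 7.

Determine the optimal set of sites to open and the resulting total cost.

For any fixed open set, each client site goes to its cheapest open site; total = fixed + service.
{A, B}: C1→A 5·18=90, C2→B 3·22=66, C3→B 4·7=28. Service 184; fixed 19; total 203.
{B, C}: service 184 + fixed 30 = 214
{A, B, C}: service 184 + fixed 44 = 228
{B}: C1→B 15·18=270, C2→B 3·22=66, C3→B 4·7=28. Service 364; fixed 5; total 369.
(All 7 nonempty subsets were checked; A and B is lowest.)

Open A and B; minimum total cost 203.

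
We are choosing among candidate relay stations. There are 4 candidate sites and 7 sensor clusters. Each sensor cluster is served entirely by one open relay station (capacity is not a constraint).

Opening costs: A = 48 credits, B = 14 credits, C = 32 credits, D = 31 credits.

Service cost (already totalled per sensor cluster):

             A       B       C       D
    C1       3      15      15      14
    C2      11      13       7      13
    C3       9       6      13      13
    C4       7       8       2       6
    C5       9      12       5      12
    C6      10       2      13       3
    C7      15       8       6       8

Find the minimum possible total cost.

Minimum total cost: 78

For any fixed open set, each sensor cluster goes to its cheapest open site; total = fixed + service.
{B}: C1→B 15, C2→B 13, C3→B 6, C4→B 8, C5→B 12, C6→B 2, C7→B 8. Service 64; fixed 14; total 78.
{B, C}: service 43 + fixed 46 = 89
{C}: C1→C 15, C2→C 7, C3→C 13, C4→C 2, C5→C 5, C6→C 13, C7→C 6. Service 61; fixed 32; total 93.
{A, B, C, D}: C1→A 3, C2→C 7, C3→B 6, C4→C 2, C5→C 5, C6→B 2, C7→C 6. Service 31; fixed 125; total 156.
(All 15 nonempty subsets were checked; B only is lowest.)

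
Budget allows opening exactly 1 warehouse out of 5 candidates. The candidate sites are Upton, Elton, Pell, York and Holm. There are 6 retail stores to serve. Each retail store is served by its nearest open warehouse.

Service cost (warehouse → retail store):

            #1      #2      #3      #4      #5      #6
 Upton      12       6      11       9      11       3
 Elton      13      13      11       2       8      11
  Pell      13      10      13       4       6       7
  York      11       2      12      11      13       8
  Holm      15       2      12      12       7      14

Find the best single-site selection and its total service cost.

With exactly 1 open, each retail store uses its cheapest among the chosen.
{Upton}: #1→Upton 12, #2→Upton 6, #3→Upton 11, #4→Upton 9, #5→Upton 11, #6→Upton 3. Service cost 52.
{Pell}: service cost 53
{York}: service cost 57
Among all 5 size-1 choices, {Upton} is lowest.

Choose Upton only; total service cost 52.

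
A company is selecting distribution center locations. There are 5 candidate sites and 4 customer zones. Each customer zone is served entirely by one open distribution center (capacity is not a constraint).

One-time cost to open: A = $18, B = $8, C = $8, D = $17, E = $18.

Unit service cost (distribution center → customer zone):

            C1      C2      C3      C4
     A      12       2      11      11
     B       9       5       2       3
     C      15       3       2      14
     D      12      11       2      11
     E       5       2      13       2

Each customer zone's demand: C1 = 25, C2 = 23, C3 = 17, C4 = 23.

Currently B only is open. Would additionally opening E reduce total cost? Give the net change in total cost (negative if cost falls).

Current service cost with {B}: 443.
Adding E: each customer zone re-picks its cheapest; new service cost 251, saving 192.
Extra fixed cost: 18. Net change = 18 − 192 = -174.
(Totals: 451 → 277.)

Yes — net change −174 (cost falls by 174).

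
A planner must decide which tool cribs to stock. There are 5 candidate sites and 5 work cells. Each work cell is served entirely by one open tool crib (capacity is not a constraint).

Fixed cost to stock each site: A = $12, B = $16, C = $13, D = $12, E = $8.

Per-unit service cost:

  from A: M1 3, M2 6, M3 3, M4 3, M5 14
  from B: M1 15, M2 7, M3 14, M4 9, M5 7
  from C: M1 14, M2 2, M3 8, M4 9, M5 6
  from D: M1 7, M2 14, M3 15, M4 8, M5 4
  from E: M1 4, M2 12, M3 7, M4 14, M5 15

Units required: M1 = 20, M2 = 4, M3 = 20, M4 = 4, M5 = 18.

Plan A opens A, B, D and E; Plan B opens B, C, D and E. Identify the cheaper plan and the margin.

Plan A is cheaper by 105.

Plan A: {A, B, D, E}: M1→A 3·20=60, M2→A 6·4=24, M3→A 3·20=60, M4→A 3·4=12, M5→D 4·18=72. Service 228; fixed 48; total 276.
Plan B: {B, C, D, E}: M1→E 4·20=80, M2→C 2·4=8, M3→E 7·20=140, M4→D 8·4=32, M5→D 4·18=72. Service 332; fixed 49; total 381.
Difference: |276 − 381| = 105.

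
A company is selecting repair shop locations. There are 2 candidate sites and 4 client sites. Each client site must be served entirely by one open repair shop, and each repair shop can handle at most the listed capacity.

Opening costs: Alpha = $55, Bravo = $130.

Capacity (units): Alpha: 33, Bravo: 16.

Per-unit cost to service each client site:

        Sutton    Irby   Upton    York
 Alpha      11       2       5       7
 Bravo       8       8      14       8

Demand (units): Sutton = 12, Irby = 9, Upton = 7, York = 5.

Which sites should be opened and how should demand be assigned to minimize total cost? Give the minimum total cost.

Open {Alpha}: Sutton→Alpha 11·12=132, Irby→Alpha 2·9=18, Upton→Alpha 5·7=35, York→Alpha 7·5=35.
Loads: Alpha carries 33/33. Service 220; fixed 55; total 275.
Next best feasible plan costs 369.

Minimum total cost: 275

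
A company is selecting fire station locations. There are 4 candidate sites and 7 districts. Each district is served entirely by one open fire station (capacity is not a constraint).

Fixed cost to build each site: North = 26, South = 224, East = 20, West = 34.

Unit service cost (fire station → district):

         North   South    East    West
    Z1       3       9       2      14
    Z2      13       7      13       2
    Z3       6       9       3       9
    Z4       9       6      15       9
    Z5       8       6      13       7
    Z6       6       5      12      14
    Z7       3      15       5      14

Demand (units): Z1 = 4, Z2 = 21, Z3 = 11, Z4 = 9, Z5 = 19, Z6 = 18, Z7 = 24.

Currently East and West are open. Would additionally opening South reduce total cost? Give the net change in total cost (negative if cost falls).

Current service cost with {East, West}: 633.
Adding South: each district re-picks its cheapest; new service cost 461, saving 172.
Extra fixed cost: 224. Net change = 224 − 172 = 52.
(Totals: 687 → 739.)

No — net change +52 (cost rises by 52).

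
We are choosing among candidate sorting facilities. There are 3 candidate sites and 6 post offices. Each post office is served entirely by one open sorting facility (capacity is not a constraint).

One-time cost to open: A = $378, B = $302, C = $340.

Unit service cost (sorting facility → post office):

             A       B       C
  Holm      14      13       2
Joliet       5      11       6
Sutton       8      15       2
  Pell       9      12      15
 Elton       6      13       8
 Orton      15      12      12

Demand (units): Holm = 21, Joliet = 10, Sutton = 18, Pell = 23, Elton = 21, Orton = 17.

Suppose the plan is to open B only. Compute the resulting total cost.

Each post office is assigned to its cheapest site among the open ones.
{B}: Holm→B 13·21=273, Joliet→B 11·10=110, Sutton→B 15·18=270, Pell→B 12·23=276, Elton→B 13·21=273, Orton→B 12·17=204. Service 1406; fixed 302; total 1708.

Total cost: 1708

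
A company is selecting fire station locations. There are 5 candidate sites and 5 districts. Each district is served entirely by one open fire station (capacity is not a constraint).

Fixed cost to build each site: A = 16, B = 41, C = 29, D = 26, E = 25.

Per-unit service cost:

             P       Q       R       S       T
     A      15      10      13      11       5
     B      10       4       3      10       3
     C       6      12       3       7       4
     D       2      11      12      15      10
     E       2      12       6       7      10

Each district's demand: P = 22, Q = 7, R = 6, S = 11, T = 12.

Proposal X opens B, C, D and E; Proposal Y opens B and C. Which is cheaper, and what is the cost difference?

Proposal X is cheaper by 37.

Proposal X: {B, C, D, E}: P→D 2·22=44, Q→B 4·7=28, R→B 3·6=18, S→C 7·11=77, T→B 3·12=36. Service 203; fixed 121; total 324.
Proposal Y: {B, C}: P→C 6·22=132, Q→B 4·7=28, R→B 3·6=18, S→C 7·11=77, T→B 3·12=36. Service 291; fixed 70; total 361.
Difference: |324 − 361| = 37.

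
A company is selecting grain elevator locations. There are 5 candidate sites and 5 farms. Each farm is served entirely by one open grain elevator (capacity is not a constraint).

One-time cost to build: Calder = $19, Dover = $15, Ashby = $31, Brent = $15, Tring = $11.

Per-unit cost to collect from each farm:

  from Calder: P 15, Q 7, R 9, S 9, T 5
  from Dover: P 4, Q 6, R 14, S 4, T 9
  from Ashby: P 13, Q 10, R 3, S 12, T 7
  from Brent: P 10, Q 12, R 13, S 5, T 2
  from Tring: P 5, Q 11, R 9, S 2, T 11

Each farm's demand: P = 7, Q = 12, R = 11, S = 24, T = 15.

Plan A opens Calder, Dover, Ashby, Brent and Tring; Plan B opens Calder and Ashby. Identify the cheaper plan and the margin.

Plan A: {Calder, Dover, Ashby, Brent, Tring}: P→Dover 4·7=28, Q→Dover 6·12=72, R→Ashby 3·11=33, S→Tring 2·24=48, T→Brent 2·15=30. Service 211; fixed 91; total 302.
Plan B: {Calder, Ashby}: P→Ashby 13·7=91, Q→Calder 7·12=84, R→Ashby 3·11=33, S→Calder 9·24=216, T→Calder 5·15=75. Service 499; fixed 50; total 549.
Difference: |302 − 549| = 247.

Plan A is cheaper by 247.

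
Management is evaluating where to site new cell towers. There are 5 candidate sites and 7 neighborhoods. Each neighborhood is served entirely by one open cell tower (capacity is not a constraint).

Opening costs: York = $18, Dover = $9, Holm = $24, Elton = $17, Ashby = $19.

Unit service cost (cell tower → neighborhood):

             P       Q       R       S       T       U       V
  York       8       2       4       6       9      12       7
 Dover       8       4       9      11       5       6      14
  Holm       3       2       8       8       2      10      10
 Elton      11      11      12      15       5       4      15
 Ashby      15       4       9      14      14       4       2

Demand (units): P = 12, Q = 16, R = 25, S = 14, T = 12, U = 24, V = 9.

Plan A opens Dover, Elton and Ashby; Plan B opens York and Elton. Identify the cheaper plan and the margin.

Plan A: {Dover, Elton, Ashby}: P→Dover 8·12=96, Q→Dover 4·16=64, R→Dover 9·25=225, S→Dover 11·14=154, T→Dover 5·12=60, U→Elton 4·24=96, V→Ashby 2·9=18. Service 713; fixed 45; total 758.
Plan B: {York, Elton}: P→York 8·12=96, Q→York 2·16=32, R→York 4·25=100, S→York 6·14=84, T→Elton 5·12=60, U→Elton 4·24=96, V→York 7·9=63. Service 531; fixed 35; total 566.
Difference: |758 − 566| = 192.

Plan B is cheaper by 192.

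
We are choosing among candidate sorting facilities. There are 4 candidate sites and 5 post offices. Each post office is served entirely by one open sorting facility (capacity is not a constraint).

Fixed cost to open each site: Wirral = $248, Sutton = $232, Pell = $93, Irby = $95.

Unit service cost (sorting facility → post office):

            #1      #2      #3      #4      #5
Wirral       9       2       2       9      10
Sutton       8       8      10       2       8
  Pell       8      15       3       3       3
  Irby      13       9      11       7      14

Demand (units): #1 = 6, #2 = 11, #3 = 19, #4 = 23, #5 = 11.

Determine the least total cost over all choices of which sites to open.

For any fixed open set, each post office goes to its cheapest open site; total = fixed + service.
{Pell}: #1→Pell 8·6=48, #2→Pell 15·11=165, #3→Pell 3·19=57, #4→Pell 3·23=69, #5→Pell 3·11=33. Service 372; fixed 93; total 465.
{Pell, Irby}: service 306 + fixed 188 = 494
{Wirral, Pell}: service 210 + fixed 341 = 551
{Wirral, Sutton, Pell, Irby}: service 187 + fixed 668 = 855
No other subset beats 465.

Minimum total cost: 465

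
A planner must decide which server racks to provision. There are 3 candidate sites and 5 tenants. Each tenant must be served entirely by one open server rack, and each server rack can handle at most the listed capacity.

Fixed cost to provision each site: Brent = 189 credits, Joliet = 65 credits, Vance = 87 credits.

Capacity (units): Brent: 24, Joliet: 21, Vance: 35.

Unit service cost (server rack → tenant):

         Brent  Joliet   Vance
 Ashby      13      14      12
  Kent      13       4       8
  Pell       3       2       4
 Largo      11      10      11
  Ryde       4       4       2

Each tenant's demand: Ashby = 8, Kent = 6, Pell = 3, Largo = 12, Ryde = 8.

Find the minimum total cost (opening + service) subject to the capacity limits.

Minimum total cost: 414

Open {Joliet, Vance}: Ashby→Vance 12·8=96, Kent→Joliet 4·6=24, Pell→Joliet 2·3=6, Largo→Joliet 10·12=120, Ryde→Vance 2·8=16.
Loads: Joliet carries 21/21, Vance carries 16/35. Service 262; fixed 152; total 414.
Next best feasible plan costs 420.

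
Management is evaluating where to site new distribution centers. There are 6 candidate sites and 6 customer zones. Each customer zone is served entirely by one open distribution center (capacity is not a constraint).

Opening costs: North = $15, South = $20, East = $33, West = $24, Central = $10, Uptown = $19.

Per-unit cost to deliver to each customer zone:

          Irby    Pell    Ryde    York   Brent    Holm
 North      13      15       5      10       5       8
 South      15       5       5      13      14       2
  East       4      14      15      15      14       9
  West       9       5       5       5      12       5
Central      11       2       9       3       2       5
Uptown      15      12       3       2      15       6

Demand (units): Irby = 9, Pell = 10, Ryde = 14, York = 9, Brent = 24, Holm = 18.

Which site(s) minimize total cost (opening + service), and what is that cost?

For any fixed open set, each customer zone goes to its cheapest open site; total = fixed + service.
{South, East, Central, Uptown}: Irby→East 4·9=36, Pell→Central 2·10=20, Ryde→Uptown 3·14=42, York→Uptown 2·9=18, Brent→Central 2·24=48, Holm→South 2·18=36. Service 200; fixed 82; total 282.
{North, South, East, Central, Uptown}: Irby→East 4·9=36, Pell→Central 2·10=20, Ryde→Uptown 3·14=42, York→Uptown 2·9=18, Brent→Central 2·24=48, Holm→South 2·18=36. Service 200; fixed 97; total 297.
{South, East, Central}: Irby→East 4·9=36, Pell→Central 2·10=20, Ryde→South 5·14=70, York→Central 3·9=27, Brent→Central 2·24=48, Holm→South 2·18=36. Service 237; fixed 63; total 300.
{North, South, East, West, Central, Uptown}: service 200 + fixed 121 = 321
No other subset beats 282.

Open South, East, Central and Uptown; minimum total cost 282.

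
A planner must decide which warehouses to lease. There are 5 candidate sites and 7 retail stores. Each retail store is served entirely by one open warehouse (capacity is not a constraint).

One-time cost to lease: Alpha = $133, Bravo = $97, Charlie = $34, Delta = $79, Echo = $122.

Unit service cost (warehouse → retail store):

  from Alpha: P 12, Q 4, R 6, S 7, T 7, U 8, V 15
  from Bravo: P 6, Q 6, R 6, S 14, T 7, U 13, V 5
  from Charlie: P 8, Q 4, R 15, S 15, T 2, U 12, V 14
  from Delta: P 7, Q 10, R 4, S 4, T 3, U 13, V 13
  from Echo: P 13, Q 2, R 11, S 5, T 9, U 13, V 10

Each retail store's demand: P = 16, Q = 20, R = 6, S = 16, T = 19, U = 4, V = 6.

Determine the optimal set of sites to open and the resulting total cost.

For any fixed open set, each retail store goes to its cheapest open site; total = fixed + service.
{Charlie, Delta}: P→Delta 7·16=112, Q→Charlie 4·20=80, R→Delta 4·6=24, S→Delta 4·16=64, T→Charlie 2·19=38, U→Charlie 12·4=48, V→Delta 13·6=78. Service 444; fixed 113; total 557.
{Bravo, Charlie, Delta}: service 380 + fixed 210 = 590
{Delta, Echo}: P→Delta 7·16=112, Q→Echo 2·20=40, R→Delta 4·6=24, S→Delta 4·16=64, T→Delta 3·19=57, U→Delta 13·4=52, V→Echo 10·6=60. Service 409; fixed 201; total 610.
{Alpha, Bravo, Charlie, Delta, Echo}: P→Bravo 6·16=96, Q→Echo 2·20=40, R→Delta 4·6=24, S→Delta 4·16=64, T→Charlie 2·19=38, U→Alpha 8·4=32, V→Bravo 5·6=30. Service 324; fixed 465; total 789.
No other subset beats 557.

Open Charlie and Delta; minimum total cost 557.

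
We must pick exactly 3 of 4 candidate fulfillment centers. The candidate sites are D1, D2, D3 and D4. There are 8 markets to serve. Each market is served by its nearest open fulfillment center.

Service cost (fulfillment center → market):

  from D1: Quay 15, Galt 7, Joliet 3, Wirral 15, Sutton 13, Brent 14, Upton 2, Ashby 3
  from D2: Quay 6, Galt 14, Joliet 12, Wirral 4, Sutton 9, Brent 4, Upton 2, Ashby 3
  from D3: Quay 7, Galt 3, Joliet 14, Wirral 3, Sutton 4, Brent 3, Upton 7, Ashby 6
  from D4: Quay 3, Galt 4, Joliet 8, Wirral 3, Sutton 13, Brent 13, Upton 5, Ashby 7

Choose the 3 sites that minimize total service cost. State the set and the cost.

With exactly 3 open, each market uses its cheapest among the chosen.
{D1, D3, D4}: Quay→D4 3, Galt→D3 3, Joliet→D1 3, Wirral→D3 3, Sutton→D3 4, Brent→D3 3, Upton→D1 2, Ashby→D1 3. Service cost 24.
{D1, D2, D3}: service cost 27
{D2, D3, D4}: service cost 29
Among all 4 size-3 choices, {D1, D3, D4} is lowest.

Choose D1, D3 and D4; total service cost 24.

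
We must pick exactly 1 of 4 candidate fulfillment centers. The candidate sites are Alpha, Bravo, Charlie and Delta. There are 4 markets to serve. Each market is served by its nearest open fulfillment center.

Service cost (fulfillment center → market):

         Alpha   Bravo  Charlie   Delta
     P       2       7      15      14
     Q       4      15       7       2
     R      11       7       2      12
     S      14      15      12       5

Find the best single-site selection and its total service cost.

With exactly 1 open, each market uses its cheapest among the chosen.
{Alpha}: P→Alpha 2, Q→Alpha 4, R→Alpha 11, S→Alpha 14. Service cost 31.
{Delta}: service cost 33
{Charlie}: service cost 36
Among all 4 size-1 choices, {Alpha} is lowest.

Choose Alpha only; total service cost 31.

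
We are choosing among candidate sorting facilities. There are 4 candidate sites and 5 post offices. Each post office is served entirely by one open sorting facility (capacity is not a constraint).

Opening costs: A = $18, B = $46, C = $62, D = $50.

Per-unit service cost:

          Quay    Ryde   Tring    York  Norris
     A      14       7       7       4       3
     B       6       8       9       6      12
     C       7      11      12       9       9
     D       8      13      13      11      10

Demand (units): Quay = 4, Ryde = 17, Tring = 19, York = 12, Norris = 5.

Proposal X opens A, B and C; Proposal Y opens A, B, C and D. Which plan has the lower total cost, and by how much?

Proposal X: {A, B, C}: Quay→B 6·4=24, Ryde→A 7·17=119, Tring→A 7·19=133, York→A 4·12=48, Norris→A 3·5=15. Service 339; fixed 126; total 465.
Proposal Y: {A, B, C, D}: Quay→B 6·4=24, Ryde→A 7·17=119, Tring→A 7·19=133, York→A 4·12=48, Norris→A 3·5=15. Service 339; fixed 176; total 515.
Difference: |465 − 515| = 50.

Proposal X is cheaper by 50.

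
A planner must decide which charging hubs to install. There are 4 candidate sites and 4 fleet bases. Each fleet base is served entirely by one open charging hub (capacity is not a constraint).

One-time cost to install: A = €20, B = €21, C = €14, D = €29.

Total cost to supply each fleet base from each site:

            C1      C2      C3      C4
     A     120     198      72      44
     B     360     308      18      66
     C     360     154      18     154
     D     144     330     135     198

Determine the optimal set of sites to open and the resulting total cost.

For any fixed open set, each fleet base goes to its cheapest open site; total = fixed + service.
{A, C}: C1→A 120, C2→C 154, C3→C 18, C4→A 44. Service 336; fixed 34; total 370.
{A, B, C}: service 336 + fixed 55 = 391
{A, C, D}: service 336 + fixed 63 = 399
{A, B, C, D}: C1→A 120, C2→C 154, C3→B 18, C4→A 44. Service 336; fixed 84; total 420.
(All 15 nonempty subsets were checked; A and C is lowest.)

Open A and C; minimum total cost 370.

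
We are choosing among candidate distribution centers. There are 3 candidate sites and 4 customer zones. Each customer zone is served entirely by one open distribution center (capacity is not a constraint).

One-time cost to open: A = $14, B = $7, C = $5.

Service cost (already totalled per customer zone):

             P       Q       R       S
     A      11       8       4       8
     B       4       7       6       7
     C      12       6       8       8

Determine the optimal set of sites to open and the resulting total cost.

For any fixed open set, each customer zone goes to its cheapest open site; total = fixed + service.
{B}: P→B 4, Q→B 7, R→B 6, S→B 7. Service 24; fixed 7; total 31.
{B, C}: service 23 + fixed 12 = 35
{C}: service 34 + fixed 5 = 39
{A, B, C}: service 21 + fixed 26 = 47
No other subset beats 31.

Open B only; minimum total cost 31.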